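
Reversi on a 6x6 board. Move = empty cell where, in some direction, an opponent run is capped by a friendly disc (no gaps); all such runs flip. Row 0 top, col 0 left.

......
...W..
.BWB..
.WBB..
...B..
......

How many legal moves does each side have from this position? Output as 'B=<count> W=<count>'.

-- B to move --
(0,2): no bracket -> illegal
(0,3): flips 1 -> legal
(0,4): no bracket -> illegal
(1,1): flips 1 -> legal
(1,2): flips 1 -> legal
(1,4): no bracket -> illegal
(2,0): no bracket -> illegal
(2,4): no bracket -> illegal
(3,0): flips 1 -> legal
(4,0): no bracket -> illegal
(4,1): flips 1 -> legal
(4,2): no bracket -> illegal
B mobility = 5
-- W to move --
(1,0): no bracket -> illegal
(1,1): flips 1 -> legal
(1,2): no bracket -> illegal
(1,4): no bracket -> illegal
(2,0): flips 1 -> legal
(2,4): flips 1 -> legal
(3,0): no bracket -> illegal
(3,4): flips 2 -> legal
(4,1): no bracket -> illegal
(4,2): flips 1 -> legal
(4,4): flips 1 -> legal
(5,2): no bracket -> illegal
(5,3): flips 3 -> legal
(5,4): no bracket -> illegal
W mobility = 7

Answer: B=5 W=7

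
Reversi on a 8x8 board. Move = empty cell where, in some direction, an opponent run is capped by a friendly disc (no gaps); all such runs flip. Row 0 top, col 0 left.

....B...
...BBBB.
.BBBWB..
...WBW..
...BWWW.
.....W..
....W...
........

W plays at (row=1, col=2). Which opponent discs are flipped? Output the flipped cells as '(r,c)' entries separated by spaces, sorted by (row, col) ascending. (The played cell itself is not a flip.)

Answer: (2,3) (3,4)

Derivation:
Dir NW: first cell '.' (not opp) -> no flip
Dir N: first cell '.' (not opp) -> no flip
Dir NE: first cell '.' (not opp) -> no flip
Dir W: first cell '.' (not opp) -> no flip
Dir E: opp run (1,3) (1,4) (1,5) (1,6), next='.' -> no flip
Dir SW: opp run (2,1), next='.' -> no flip
Dir S: opp run (2,2), next='.' -> no flip
Dir SE: opp run (2,3) (3,4) capped by W -> flip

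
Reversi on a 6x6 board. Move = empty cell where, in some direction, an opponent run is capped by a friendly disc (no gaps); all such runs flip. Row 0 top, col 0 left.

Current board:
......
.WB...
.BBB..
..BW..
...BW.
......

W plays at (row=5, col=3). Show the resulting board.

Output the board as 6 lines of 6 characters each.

Answer: ......
.WB...
.BBB..
..BW..
...WW.
...W..

Derivation:
Place W at (5,3); scan 8 dirs for brackets.
Dir NW: first cell '.' (not opp) -> no flip
Dir N: opp run (4,3) capped by W -> flip
Dir NE: first cell 'W' (not opp) -> no flip
Dir W: first cell '.' (not opp) -> no flip
Dir E: first cell '.' (not opp) -> no flip
Dir SW: edge -> no flip
Dir S: edge -> no flip
Dir SE: edge -> no flip
All flips: (4,3)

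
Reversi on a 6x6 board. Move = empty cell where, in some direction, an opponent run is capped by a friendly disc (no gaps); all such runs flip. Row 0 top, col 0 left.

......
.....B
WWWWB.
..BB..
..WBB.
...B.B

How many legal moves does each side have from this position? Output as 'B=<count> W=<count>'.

Answer: B=9 W=4

Derivation:
-- B to move --
(1,0): flips 1 -> legal
(1,1): flips 1 -> legal
(1,2): flips 1 -> legal
(1,3): flips 1 -> legal
(1,4): flips 1 -> legal
(3,0): no bracket -> illegal
(3,1): flips 1 -> legal
(3,4): no bracket -> illegal
(4,1): flips 1 -> legal
(5,1): flips 1 -> legal
(5,2): flips 1 -> legal
B mobility = 9
-- W to move --
(0,4): no bracket -> illegal
(0,5): no bracket -> illegal
(1,3): no bracket -> illegal
(1,4): no bracket -> illegal
(2,5): flips 1 -> legal
(3,1): no bracket -> illegal
(3,4): no bracket -> illegal
(3,5): no bracket -> illegal
(4,1): flips 1 -> legal
(4,5): flips 2 -> legal
(5,2): no bracket -> illegal
(5,4): flips 2 -> legal
W mobility = 4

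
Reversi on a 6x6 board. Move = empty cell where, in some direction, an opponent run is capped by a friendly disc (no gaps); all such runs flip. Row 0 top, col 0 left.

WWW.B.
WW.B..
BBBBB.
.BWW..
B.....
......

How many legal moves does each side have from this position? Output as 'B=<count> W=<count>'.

Answer: B=5 W=7

Derivation:
-- B to move --
(0,3): no bracket -> illegal
(1,2): no bracket -> illegal
(3,4): flips 2 -> legal
(4,1): flips 1 -> legal
(4,2): flips 2 -> legal
(4,3): flips 2 -> legal
(4,4): flips 1 -> legal
B mobility = 5
-- W to move --
(0,3): flips 2 -> legal
(0,5): no bracket -> illegal
(1,2): flips 1 -> legal
(1,4): flips 1 -> legal
(1,5): flips 1 -> legal
(2,5): no bracket -> illegal
(3,0): flips 2 -> legal
(3,4): no bracket -> illegal
(3,5): flips 2 -> legal
(4,1): flips 2 -> legal
(4,2): no bracket -> illegal
(5,0): no bracket -> illegal
(5,1): no bracket -> illegal
W mobility = 7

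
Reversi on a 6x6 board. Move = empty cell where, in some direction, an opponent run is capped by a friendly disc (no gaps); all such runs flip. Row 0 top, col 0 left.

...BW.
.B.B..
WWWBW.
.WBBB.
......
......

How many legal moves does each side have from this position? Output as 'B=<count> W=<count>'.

Answer: B=10 W=7

Derivation:
-- B to move --
(0,5): flips 1 -> legal
(1,0): flips 1 -> legal
(1,2): flips 1 -> legal
(1,4): flips 1 -> legal
(1,5): flips 1 -> legal
(2,5): flips 1 -> legal
(3,0): flips 1 -> legal
(3,5): flips 1 -> legal
(4,0): flips 2 -> legal
(4,1): flips 2 -> legal
(4,2): no bracket -> illegal
B mobility = 10
-- W to move --
(0,0): flips 1 -> legal
(0,1): flips 1 -> legal
(0,2): flips 3 -> legal
(1,0): no bracket -> illegal
(1,2): no bracket -> illegal
(1,4): no bracket -> illegal
(2,5): no bracket -> illegal
(3,5): flips 3 -> legal
(4,1): no bracket -> illegal
(4,2): flips 2 -> legal
(4,3): flips 1 -> legal
(4,4): flips 2 -> legal
(4,5): no bracket -> illegal
W mobility = 7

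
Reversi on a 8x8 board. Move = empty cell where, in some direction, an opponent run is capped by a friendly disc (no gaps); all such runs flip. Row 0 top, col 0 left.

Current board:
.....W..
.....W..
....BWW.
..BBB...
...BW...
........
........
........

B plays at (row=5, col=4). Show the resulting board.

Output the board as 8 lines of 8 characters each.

Place B at (5,4); scan 8 dirs for brackets.
Dir NW: first cell 'B' (not opp) -> no flip
Dir N: opp run (4,4) capped by B -> flip
Dir NE: first cell '.' (not opp) -> no flip
Dir W: first cell '.' (not opp) -> no flip
Dir E: first cell '.' (not opp) -> no flip
Dir SW: first cell '.' (not opp) -> no flip
Dir S: first cell '.' (not opp) -> no flip
Dir SE: first cell '.' (not opp) -> no flip
All flips: (4,4)

Answer: .....W..
.....W..
....BWW.
..BBB...
...BB...
....B...
........
........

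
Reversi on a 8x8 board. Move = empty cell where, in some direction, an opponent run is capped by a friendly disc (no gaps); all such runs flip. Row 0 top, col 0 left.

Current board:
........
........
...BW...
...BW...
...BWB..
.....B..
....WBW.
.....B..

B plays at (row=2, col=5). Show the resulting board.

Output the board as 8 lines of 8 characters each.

Place B at (2,5); scan 8 dirs for brackets.
Dir NW: first cell '.' (not opp) -> no flip
Dir N: first cell '.' (not opp) -> no flip
Dir NE: first cell '.' (not opp) -> no flip
Dir W: opp run (2,4) capped by B -> flip
Dir E: first cell '.' (not opp) -> no flip
Dir SW: opp run (3,4) capped by B -> flip
Dir S: first cell '.' (not opp) -> no flip
Dir SE: first cell '.' (not opp) -> no flip
All flips: (2,4) (3,4)

Answer: ........
........
...BBB..
...BB...
...BWB..
.....B..
....WBW.
.....B..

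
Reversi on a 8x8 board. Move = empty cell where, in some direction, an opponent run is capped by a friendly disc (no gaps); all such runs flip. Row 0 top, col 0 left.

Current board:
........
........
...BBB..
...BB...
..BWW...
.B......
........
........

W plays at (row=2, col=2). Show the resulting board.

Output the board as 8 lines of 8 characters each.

Answer: ........
........
..WBBB..
...WB...
..BWW...
.B......
........
........

Derivation:
Place W at (2,2); scan 8 dirs for brackets.
Dir NW: first cell '.' (not opp) -> no flip
Dir N: first cell '.' (not opp) -> no flip
Dir NE: first cell '.' (not opp) -> no flip
Dir W: first cell '.' (not opp) -> no flip
Dir E: opp run (2,3) (2,4) (2,5), next='.' -> no flip
Dir SW: first cell '.' (not opp) -> no flip
Dir S: first cell '.' (not opp) -> no flip
Dir SE: opp run (3,3) capped by W -> flip
All flips: (3,3)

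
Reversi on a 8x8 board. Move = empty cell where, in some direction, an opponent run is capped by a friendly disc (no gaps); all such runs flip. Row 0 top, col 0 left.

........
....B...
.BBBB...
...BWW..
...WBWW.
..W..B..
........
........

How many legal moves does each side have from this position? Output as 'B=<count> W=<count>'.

-- B to move --
(2,5): flips 2 -> legal
(2,6): flips 1 -> legal
(3,2): no bracket -> illegal
(3,6): flips 2 -> legal
(3,7): flips 1 -> legal
(4,1): no bracket -> illegal
(4,2): flips 1 -> legal
(4,7): flips 2 -> legal
(5,1): no bracket -> illegal
(5,3): flips 1 -> legal
(5,4): no bracket -> illegal
(5,6): flips 2 -> legal
(5,7): flips 2 -> legal
(6,1): no bracket -> illegal
(6,2): no bracket -> illegal
(6,3): no bracket -> illegal
B mobility = 9
-- W to move --
(0,3): no bracket -> illegal
(0,4): flips 2 -> legal
(0,5): no bracket -> illegal
(1,0): no bracket -> illegal
(1,1): no bracket -> illegal
(1,2): flips 1 -> legal
(1,3): flips 3 -> legal
(1,5): no bracket -> illegal
(2,0): no bracket -> illegal
(2,5): no bracket -> illegal
(3,0): no bracket -> illegal
(3,1): no bracket -> illegal
(3,2): flips 1 -> legal
(4,2): no bracket -> illegal
(5,3): flips 1 -> legal
(5,4): flips 1 -> legal
(5,6): no bracket -> illegal
(6,4): flips 1 -> legal
(6,5): flips 1 -> legal
(6,6): no bracket -> illegal
W mobility = 8

Answer: B=9 W=8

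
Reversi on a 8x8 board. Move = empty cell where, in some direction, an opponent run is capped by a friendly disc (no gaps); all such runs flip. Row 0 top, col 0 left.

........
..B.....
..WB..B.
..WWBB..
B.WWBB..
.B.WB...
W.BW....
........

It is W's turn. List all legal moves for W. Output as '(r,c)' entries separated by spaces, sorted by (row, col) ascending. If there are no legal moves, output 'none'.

(0,1): no bracket -> illegal
(0,2): flips 1 -> legal
(0,3): no bracket -> illegal
(1,1): no bracket -> illegal
(1,3): flips 1 -> legal
(1,4): flips 1 -> legal
(1,5): no bracket -> illegal
(1,6): no bracket -> illegal
(1,7): flips 3 -> legal
(2,1): no bracket -> illegal
(2,4): flips 1 -> legal
(2,5): flips 1 -> legal
(2,7): no bracket -> illegal
(3,0): no bracket -> illegal
(3,1): no bracket -> illegal
(3,6): flips 4 -> legal
(3,7): no bracket -> illegal
(4,1): no bracket -> illegal
(4,6): flips 2 -> legal
(5,0): no bracket -> illegal
(5,2): no bracket -> illegal
(5,5): flips 2 -> legal
(5,6): no bracket -> illegal
(6,1): flips 1 -> legal
(6,4): no bracket -> illegal
(6,5): flips 1 -> legal
(7,1): flips 1 -> legal
(7,2): no bracket -> illegal
(7,3): no bracket -> illegal

Answer: (0,2) (1,3) (1,4) (1,7) (2,4) (2,5) (3,6) (4,6) (5,5) (6,1) (6,5) (7,1)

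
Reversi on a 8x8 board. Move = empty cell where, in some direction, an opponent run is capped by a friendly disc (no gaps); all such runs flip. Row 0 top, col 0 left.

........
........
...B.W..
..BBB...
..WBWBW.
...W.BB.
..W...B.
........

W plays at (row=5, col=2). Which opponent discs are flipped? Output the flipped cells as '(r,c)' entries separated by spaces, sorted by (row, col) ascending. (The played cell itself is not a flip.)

Dir NW: first cell '.' (not opp) -> no flip
Dir N: first cell 'W' (not opp) -> no flip
Dir NE: opp run (4,3) (3,4) capped by W -> flip
Dir W: first cell '.' (not opp) -> no flip
Dir E: first cell 'W' (not opp) -> no flip
Dir SW: first cell '.' (not opp) -> no flip
Dir S: first cell 'W' (not opp) -> no flip
Dir SE: first cell '.' (not opp) -> no flip

Answer: (3,4) (4,3)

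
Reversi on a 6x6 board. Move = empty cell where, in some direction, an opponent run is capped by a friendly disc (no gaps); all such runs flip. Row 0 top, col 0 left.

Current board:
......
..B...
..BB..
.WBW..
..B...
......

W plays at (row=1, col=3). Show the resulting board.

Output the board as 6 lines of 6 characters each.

Answer: ......
..BW..
..WW..
.WBW..
..B...
......

Derivation:
Place W at (1,3); scan 8 dirs for brackets.
Dir NW: first cell '.' (not opp) -> no flip
Dir N: first cell '.' (not opp) -> no flip
Dir NE: first cell '.' (not opp) -> no flip
Dir W: opp run (1,2), next='.' -> no flip
Dir E: first cell '.' (not opp) -> no flip
Dir SW: opp run (2,2) capped by W -> flip
Dir S: opp run (2,3) capped by W -> flip
Dir SE: first cell '.' (not opp) -> no flip
All flips: (2,2) (2,3)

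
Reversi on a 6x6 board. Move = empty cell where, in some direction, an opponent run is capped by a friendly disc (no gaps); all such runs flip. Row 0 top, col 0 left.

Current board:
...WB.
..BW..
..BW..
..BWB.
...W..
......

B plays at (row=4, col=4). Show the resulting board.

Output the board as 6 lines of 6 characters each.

Place B at (4,4); scan 8 dirs for brackets.
Dir NW: opp run (3,3) capped by B -> flip
Dir N: first cell 'B' (not opp) -> no flip
Dir NE: first cell '.' (not opp) -> no flip
Dir W: opp run (4,3), next='.' -> no flip
Dir E: first cell '.' (not opp) -> no flip
Dir SW: first cell '.' (not opp) -> no flip
Dir S: first cell '.' (not opp) -> no flip
Dir SE: first cell '.' (not opp) -> no flip
All flips: (3,3)

Answer: ...WB.
..BW..
..BW..
..BBB.
...WB.
......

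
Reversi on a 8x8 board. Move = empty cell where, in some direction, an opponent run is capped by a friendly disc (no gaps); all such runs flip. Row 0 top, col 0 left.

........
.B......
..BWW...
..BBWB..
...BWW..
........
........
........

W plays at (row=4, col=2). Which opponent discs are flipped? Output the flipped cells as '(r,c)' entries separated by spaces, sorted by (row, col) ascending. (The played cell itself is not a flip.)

Answer: (3,3) (4,3)

Derivation:
Dir NW: first cell '.' (not opp) -> no flip
Dir N: opp run (3,2) (2,2), next='.' -> no flip
Dir NE: opp run (3,3) capped by W -> flip
Dir W: first cell '.' (not opp) -> no flip
Dir E: opp run (4,3) capped by W -> flip
Dir SW: first cell '.' (not opp) -> no flip
Dir S: first cell '.' (not opp) -> no flip
Dir SE: first cell '.' (not opp) -> no flip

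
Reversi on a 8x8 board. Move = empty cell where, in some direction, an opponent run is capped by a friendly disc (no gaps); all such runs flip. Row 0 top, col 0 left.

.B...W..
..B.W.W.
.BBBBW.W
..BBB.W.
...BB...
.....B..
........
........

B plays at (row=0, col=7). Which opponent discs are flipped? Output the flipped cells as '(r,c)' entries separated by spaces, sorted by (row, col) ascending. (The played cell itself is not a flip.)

Answer: (1,6) (2,5)

Derivation:
Dir NW: edge -> no flip
Dir N: edge -> no flip
Dir NE: edge -> no flip
Dir W: first cell '.' (not opp) -> no flip
Dir E: edge -> no flip
Dir SW: opp run (1,6) (2,5) capped by B -> flip
Dir S: first cell '.' (not opp) -> no flip
Dir SE: edge -> no flip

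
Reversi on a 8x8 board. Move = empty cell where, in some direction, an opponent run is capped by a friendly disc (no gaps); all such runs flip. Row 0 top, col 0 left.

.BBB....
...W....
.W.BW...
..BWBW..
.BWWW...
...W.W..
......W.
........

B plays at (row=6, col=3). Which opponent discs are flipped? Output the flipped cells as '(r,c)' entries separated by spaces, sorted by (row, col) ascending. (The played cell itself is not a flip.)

Dir NW: first cell '.' (not opp) -> no flip
Dir N: opp run (5,3) (4,3) (3,3) capped by B -> flip
Dir NE: first cell '.' (not opp) -> no flip
Dir W: first cell '.' (not opp) -> no flip
Dir E: first cell '.' (not opp) -> no flip
Dir SW: first cell '.' (not opp) -> no flip
Dir S: first cell '.' (not opp) -> no flip
Dir SE: first cell '.' (not opp) -> no flip

Answer: (3,3) (4,3) (5,3)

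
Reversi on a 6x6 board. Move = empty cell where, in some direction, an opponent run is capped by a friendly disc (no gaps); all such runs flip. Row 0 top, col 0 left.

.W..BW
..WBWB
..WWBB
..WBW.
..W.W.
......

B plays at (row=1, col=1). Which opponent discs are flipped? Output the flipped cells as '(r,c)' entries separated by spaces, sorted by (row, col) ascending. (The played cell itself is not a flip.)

Answer: (1,2) (2,2)

Derivation:
Dir NW: first cell '.' (not opp) -> no flip
Dir N: opp run (0,1), next=edge -> no flip
Dir NE: first cell '.' (not opp) -> no flip
Dir W: first cell '.' (not opp) -> no flip
Dir E: opp run (1,2) capped by B -> flip
Dir SW: first cell '.' (not opp) -> no flip
Dir S: first cell '.' (not opp) -> no flip
Dir SE: opp run (2,2) capped by B -> flip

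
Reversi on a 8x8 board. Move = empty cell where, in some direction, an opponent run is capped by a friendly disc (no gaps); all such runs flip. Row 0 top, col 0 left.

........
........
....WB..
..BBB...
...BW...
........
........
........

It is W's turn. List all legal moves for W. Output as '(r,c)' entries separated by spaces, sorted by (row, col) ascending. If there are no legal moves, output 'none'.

(1,4): no bracket -> illegal
(1,5): no bracket -> illegal
(1,6): no bracket -> illegal
(2,1): no bracket -> illegal
(2,2): flips 1 -> legal
(2,3): no bracket -> illegal
(2,6): flips 1 -> legal
(3,1): no bracket -> illegal
(3,5): no bracket -> illegal
(3,6): no bracket -> illegal
(4,1): no bracket -> illegal
(4,2): flips 2 -> legal
(4,5): no bracket -> illegal
(5,2): no bracket -> illegal
(5,3): no bracket -> illegal
(5,4): no bracket -> illegal

Answer: (2,2) (2,6) (4,2)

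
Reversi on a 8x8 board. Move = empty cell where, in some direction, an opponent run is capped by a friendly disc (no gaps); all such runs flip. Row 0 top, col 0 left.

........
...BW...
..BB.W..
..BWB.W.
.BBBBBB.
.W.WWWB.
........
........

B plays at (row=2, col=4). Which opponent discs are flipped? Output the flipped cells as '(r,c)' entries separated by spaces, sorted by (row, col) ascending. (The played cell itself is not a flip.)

Answer: (3,3)

Derivation:
Dir NW: first cell 'B' (not opp) -> no flip
Dir N: opp run (1,4), next='.' -> no flip
Dir NE: first cell '.' (not opp) -> no flip
Dir W: first cell 'B' (not opp) -> no flip
Dir E: opp run (2,5), next='.' -> no flip
Dir SW: opp run (3,3) capped by B -> flip
Dir S: first cell 'B' (not opp) -> no flip
Dir SE: first cell '.' (not opp) -> no flip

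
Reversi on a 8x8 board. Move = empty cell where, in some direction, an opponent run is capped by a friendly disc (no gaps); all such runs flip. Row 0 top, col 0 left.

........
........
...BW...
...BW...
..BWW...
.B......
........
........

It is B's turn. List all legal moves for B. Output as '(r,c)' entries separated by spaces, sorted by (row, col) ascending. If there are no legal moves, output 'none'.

(1,3): no bracket -> illegal
(1,4): no bracket -> illegal
(1,5): flips 1 -> legal
(2,5): flips 1 -> legal
(3,2): no bracket -> illegal
(3,5): flips 1 -> legal
(4,5): flips 3 -> legal
(5,2): no bracket -> illegal
(5,3): flips 1 -> legal
(5,4): no bracket -> illegal
(5,5): flips 1 -> legal

Answer: (1,5) (2,5) (3,5) (4,5) (5,3) (5,5)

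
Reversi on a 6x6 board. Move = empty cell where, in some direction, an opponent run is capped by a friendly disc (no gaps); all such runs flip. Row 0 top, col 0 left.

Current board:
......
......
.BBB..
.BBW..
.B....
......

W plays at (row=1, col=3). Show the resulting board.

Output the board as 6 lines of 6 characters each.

Answer: ......
...W..
.BBW..
.BBW..
.B....
......

Derivation:
Place W at (1,3); scan 8 dirs for brackets.
Dir NW: first cell '.' (not opp) -> no flip
Dir N: first cell '.' (not opp) -> no flip
Dir NE: first cell '.' (not opp) -> no flip
Dir W: first cell '.' (not opp) -> no flip
Dir E: first cell '.' (not opp) -> no flip
Dir SW: opp run (2,2) (3,1), next='.' -> no flip
Dir S: opp run (2,3) capped by W -> flip
Dir SE: first cell '.' (not opp) -> no flip
All flips: (2,3)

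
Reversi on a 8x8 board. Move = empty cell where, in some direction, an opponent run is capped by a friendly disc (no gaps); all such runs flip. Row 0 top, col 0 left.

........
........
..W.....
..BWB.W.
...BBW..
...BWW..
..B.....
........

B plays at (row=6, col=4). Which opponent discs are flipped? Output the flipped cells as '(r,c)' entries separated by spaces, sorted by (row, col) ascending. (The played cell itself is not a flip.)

Dir NW: first cell 'B' (not opp) -> no flip
Dir N: opp run (5,4) capped by B -> flip
Dir NE: opp run (5,5), next='.' -> no flip
Dir W: first cell '.' (not opp) -> no flip
Dir E: first cell '.' (not opp) -> no flip
Dir SW: first cell '.' (not opp) -> no flip
Dir S: first cell '.' (not opp) -> no flip
Dir SE: first cell '.' (not opp) -> no flip

Answer: (5,4)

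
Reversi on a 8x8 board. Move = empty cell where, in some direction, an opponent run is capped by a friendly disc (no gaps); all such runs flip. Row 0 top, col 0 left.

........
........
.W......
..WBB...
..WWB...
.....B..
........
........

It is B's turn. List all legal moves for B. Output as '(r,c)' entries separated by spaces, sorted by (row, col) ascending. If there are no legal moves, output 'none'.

(1,0): no bracket -> illegal
(1,1): no bracket -> illegal
(1,2): no bracket -> illegal
(2,0): no bracket -> illegal
(2,2): no bracket -> illegal
(2,3): no bracket -> illegal
(3,0): no bracket -> illegal
(3,1): flips 1 -> legal
(4,1): flips 2 -> legal
(5,1): flips 1 -> legal
(5,2): flips 1 -> legal
(5,3): flips 1 -> legal
(5,4): no bracket -> illegal

Answer: (3,1) (4,1) (5,1) (5,2) (5,3)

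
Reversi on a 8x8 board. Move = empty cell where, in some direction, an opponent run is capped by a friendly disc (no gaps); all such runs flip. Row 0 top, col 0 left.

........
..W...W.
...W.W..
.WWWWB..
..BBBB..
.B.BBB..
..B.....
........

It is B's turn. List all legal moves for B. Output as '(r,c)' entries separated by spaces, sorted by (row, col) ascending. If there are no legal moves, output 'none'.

Answer: (0,1) (0,7) (1,3) (1,5) (2,0) (2,1) (2,2) (2,4) (3,0)

Derivation:
(0,1): flips 3 -> legal
(0,2): no bracket -> illegal
(0,3): no bracket -> illegal
(0,5): no bracket -> illegal
(0,6): no bracket -> illegal
(0,7): flips 3 -> legal
(1,1): no bracket -> illegal
(1,3): flips 2 -> legal
(1,4): no bracket -> illegal
(1,5): flips 1 -> legal
(1,7): no bracket -> illegal
(2,0): flips 1 -> legal
(2,1): flips 1 -> legal
(2,2): flips 2 -> legal
(2,4): flips 2 -> legal
(2,6): no bracket -> illegal
(2,7): no bracket -> illegal
(3,0): flips 4 -> legal
(3,6): no bracket -> illegal
(4,0): no bracket -> illegal
(4,1): no bracket -> illegal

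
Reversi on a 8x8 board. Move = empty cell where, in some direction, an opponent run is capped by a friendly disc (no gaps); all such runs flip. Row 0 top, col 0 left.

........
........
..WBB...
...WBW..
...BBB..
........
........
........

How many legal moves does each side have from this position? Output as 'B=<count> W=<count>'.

-- B to move --
(1,1): flips 2 -> legal
(1,2): no bracket -> illegal
(1,3): no bracket -> illegal
(2,1): flips 1 -> legal
(2,5): flips 1 -> legal
(2,6): flips 1 -> legal
(3,1): no bracket -> illegal
(3,2): flips 1 -> legal
(3,6): flips 1 -> legal
(4,2): flips 1 -> legal
(4,6): flips 1 -> legal
B mobility = 8
-- W to move --
(1,2): no bracket -> illegal
(1,3): flips 2 -> legal
(1,4): no bracket -> illegal
(1,5): flips 1 -> legal
(2,5): flips 2 -> legal
(3,2): no bracket -> illegal
(3,6): no bracket -> illegal
(4,2): no bracket -> illegal
(4,6): no bracket -> illegal
(5,2): no bracket -> illegal
(5,3): flips 2 -> legal
(5,4): no bracket -> illegal
(5,5): flips 2 -> legal
(5,6): no bracket -> illegal
W mobility = 5

Answer: B=8 W=5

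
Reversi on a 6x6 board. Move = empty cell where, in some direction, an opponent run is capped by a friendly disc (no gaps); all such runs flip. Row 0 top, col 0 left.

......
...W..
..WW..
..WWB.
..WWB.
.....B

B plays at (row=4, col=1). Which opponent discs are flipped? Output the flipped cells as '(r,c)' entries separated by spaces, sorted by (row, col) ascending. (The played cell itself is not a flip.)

Answer: (4,2) (4,3)

Derivation:
Dir NW: first cell '.' (not opp) -> no flip
Dir N: first cell '.' (not opp) -> no flip
Dir NE: opp run (3,2) (2,3), next='.' -> no flip
Dir W: first cell '.' (not opp) -> no flip
Dir E: opp run (4,2) (4,3) capped by B -> flip
Dir SW: first cell '.' (not opp) -> no flip
Dir S: first cell '.' (not opp) -> no flip
Dir SE: first cell '.' (not opp) -> no flip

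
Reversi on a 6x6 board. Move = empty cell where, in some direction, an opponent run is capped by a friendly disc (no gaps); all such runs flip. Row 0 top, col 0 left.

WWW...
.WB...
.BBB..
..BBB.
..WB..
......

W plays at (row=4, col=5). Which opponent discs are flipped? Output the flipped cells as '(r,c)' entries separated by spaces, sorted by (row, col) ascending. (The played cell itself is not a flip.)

Answer: (1,2) (2,3) (3,4)

Derivation:
Dir NW: opp run (3,4) (2,3) (1,2) capped by W -> flip
Dir N: first cell '.' (not opp) -> no flip
Dir NE: edge -> no flip
Dir W: first cell '.' (not opp) -> no flip
Dir E: edge -> no flip
Dir SW: first cell '.' (not opp) -> no flip
Dir S: first cell '.' (not opp) -> no flip
Dir SE: edge -> no flip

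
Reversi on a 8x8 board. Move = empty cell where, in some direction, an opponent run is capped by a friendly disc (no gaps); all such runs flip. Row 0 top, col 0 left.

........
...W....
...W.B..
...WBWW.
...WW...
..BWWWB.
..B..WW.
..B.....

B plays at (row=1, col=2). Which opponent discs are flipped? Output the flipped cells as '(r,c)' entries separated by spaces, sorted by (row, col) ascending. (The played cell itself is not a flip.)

Answer: (2,3)

Derivation:
Dir NW: first cell '.' (not opp) -> no flip
Dir N: first cell '.' (not opp) -> no flip
Dir NE: first cell '.' (not opp) -> no flip
Dir W: first cell '.' (not opp) -> no flip
Dir E: opp run (1,3), next='.' -> no flip
Dir SW: first cell '.' (not opp) -> no flip
Dir S: first cell '.' (not opp) -> no flip
Dir SE: opp run (2,3) capped by B -> flip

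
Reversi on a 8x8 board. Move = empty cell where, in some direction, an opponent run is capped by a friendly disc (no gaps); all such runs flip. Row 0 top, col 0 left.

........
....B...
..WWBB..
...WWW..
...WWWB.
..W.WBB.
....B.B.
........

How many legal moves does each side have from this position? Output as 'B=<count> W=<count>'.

-- B to move --
(1,1): flips 3 -> legal
(1,2): flips 3 -> legal
(1,3): no bracket -> illegal
(2,1): flips 2 -> legal
(2,6): no bracket -> illegal
(3,1): no bracket -> illegal
(3,2): flips 1 -> legal
(3,6): no bracket -> illegal
(4,1): no bracket -> illegal
(4,2): flips 4 -> legal
(5,1): no bracket -> illegal
(5,3): flips 1 -> legal
(6,1): flips 3 -> legal
(6,2): no bracket -> illegal
(6,3): no bracket -> illegal
(6,5): no bracket -> illegal
B mobility = 7
-- W to move --
(0,3): no bracket -> illegal
(0,4): flips 2 -> legal
(0,5): flips 1 -> legal
(1,3): flips 1 -> legal
(1,5): flips 2 -> legal
(1,6): flips 1 -> legal
(2,6): flips 2 -> legal
(3,6): no bracket -> illegal
(3,7): no bracket -> illegal
(4,7): flips 1 -> legal
(5,3): no bracket -> illegal
(5,7): flips 3 -> legal
(6,3): no bracket -> illegal
(6,5): flips 1 -> legal
(6,7): flips 1 -> legal
(7,3): no bracket -> illegal
(7,4): flips 1 -> legal
(7,5): no bracket -> illegal
(7,6): no bracket -> illegal
(7,7): flips 2 -> legal
W mobility = 12

Answer: B=7 W=12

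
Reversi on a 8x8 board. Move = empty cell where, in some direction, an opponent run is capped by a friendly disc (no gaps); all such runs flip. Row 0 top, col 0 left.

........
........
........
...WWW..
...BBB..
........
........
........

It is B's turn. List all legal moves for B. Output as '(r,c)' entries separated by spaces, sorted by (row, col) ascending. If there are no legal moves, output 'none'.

Answer: (2,2) (2,3) (2,4) (2,5) (2,6)

Derivation:
(2,2): flips 1 -> legal
(2,3): flips 2 -> legal
(2,4): flips 1 -> legal
(2,5): flips 2 -> legal
(2,6): flips 1 -> legal
(3,2): no bracket -> illegal
(3,6): no bracket -> illegal
(4,2): no bracket -> illegal
(4,6): no bracket -> illegal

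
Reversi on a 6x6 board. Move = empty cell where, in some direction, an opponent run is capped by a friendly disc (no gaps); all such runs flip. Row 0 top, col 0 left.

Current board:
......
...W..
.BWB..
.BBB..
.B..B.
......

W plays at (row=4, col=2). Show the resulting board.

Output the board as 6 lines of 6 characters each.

Place W at (4,2); scan 8 dirs for brackets.
Dir NW: opp run (3,1), next='.' -> no flip
Dir N: opp run (3,2) capped by W -> flip
Dir NE: opp run (3,3), next='.' -> no flip
Dir W: opp run (4,1), next='.' -> no flip
Dir E: first cell '.' (not opp) -> no flip
Dir SW: first cell '.' (not opp) -> no flip
Dir S: first cell '.' (not opp) -> no flip
Dir SE: first cell '.' (not opp) -> no flip
All flips: (3,2)

Answer: ......
...W..
.BWB..
.BWB..
.BW.B.
......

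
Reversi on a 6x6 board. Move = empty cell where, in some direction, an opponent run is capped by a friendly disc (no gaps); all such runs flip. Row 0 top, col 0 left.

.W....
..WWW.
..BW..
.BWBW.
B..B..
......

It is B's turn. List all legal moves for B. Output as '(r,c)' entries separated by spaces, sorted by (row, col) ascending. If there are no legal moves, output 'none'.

(0,0): no bracket -> illegal
(0,2): flips 1 -> legal
(0,3): flips 2 -> legal
(0,4): flips 1 -> legal
(0,5): no bracket -> illegal
(1,0): no bracket -> illegal
(1,1): no bracket -> illegal
(1,5): no bracket -> illegal
(2,1): flips 1 -> legal
(2,4): flips 1 -> legal
(2,5): flips 1 -> legal
(3,5): flips 1 -> legal
(4,1): no bracket -> illegal
(4,2): flips 1 -> legal
(4,4): no bracket -> illegal
(4,5): no bracket -> illegal

Answer: (0,2) (0,3) (0,4) (2,1) (2,4) (2,5) (3,5) (4,2)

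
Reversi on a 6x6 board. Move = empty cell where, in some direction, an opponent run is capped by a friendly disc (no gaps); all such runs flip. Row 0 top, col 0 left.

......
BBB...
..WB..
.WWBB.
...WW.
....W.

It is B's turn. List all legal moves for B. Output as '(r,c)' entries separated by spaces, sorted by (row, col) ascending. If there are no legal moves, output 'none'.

Answer: (2,1) (3,0) (4,1) (4,2) (5,2) (5,3) (5,5)

Derivation:
(1,3): no bracket -> illegal
(2,0): no bracket -> illegal
(2,1): flips 1 -> legal
(3,0): flips 2 -> legal
(3,5): no bracket -> illegal
(4,0): no bracket -> illegal
(4,1): flips 1 -> legal
(4,2): flips 2 -> legal
(4,5): no bracket -> illegal
(5,2): flips 1 -> legal
(5,3): flips 1 -> legal
(5,5): flips 1 -> legal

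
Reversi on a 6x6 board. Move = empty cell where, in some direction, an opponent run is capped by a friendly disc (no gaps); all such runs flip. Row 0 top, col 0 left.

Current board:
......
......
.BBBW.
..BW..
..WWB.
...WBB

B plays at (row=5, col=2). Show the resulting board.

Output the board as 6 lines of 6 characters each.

Answer: ......
......
.BBBW.
..BW..
..BWB.
..BBBB

Derivation:
Place B at (5,2); scan 8 dirs for brackets.
Dir NW: first cell '.' (not opp) -> no flip
Dir N: opp run (4,2) capped by B -> flip
Dir NE: opp run (4,3), next='.' -> no flip
Dir W: first cell '.' (not opp) -> no flip
Dir E: opp run (5,3) capped by B -> flip
Dir SW: edge -> no flip
Dir S: edge -> no flip
Dir SE: edge -> no flip
All flips: (4,2) (5,3)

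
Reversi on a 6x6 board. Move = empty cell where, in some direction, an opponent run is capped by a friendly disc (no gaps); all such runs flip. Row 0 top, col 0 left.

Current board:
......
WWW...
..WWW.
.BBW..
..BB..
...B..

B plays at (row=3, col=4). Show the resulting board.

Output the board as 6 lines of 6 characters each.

Answer: ......
WWW...
..WWW.
.BBBB.
..BB..
...B..

Derivation:
Place B at (3,4); scan 8 dirs for brackets.
Dir NW: opp run (2,3) (1,2), next='.' -> no flip
Dir N: opp run (2,4), next='.' -> no flip
Dir NE: first cell '.' (not opp) -> no flip
Dir W: opp run (3,3) capped by B -> flip
Dir E: first cell '.' (not opp) -> no flip
Dir SW: first cell 'B' (not opp) -> no flip
Dir S: first cell '.' (not opp) -> no flip
Dir SE: first cell '.' (not opp) -> no flip
All flips: (3,3)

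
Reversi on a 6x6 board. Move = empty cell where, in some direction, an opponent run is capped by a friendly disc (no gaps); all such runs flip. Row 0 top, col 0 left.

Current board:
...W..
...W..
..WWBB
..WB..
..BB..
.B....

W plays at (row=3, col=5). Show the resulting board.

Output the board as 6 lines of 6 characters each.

Answer: ...W..
...W..
..WWWB
..WB.W
..BB..
.B....

Derivation:
Place W at (3,5); scan 8 dirs for brackets.
Dir NW: opp run (2,4) capped by W -> flip
Dir N: opp run (2,5), next='.' -> no flip
Dir NE: edge -> no flip
Dir W: first cell '.' (not opp) -> no flip
Dir E: edge -> no flip
Dir SW: first cell '.' (not opp) -> no flip
Dir S: first cell '.' (not opp) -> no flip
Dir SE: edge -> no flip
All flips: (2,4)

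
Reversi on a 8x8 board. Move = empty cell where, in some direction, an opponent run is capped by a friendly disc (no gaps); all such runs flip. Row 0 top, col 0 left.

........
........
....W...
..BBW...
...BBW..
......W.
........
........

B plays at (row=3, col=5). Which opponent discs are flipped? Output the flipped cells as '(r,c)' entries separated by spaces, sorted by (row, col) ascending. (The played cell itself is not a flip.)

Dir NW: opp run (2,4), next='.' -> no flip
Dir N: first cell '.' (not opp) -> no flip
Dir NE: first cell '.' (not opp) -> no flip
Dir W: opp run (3,4) capped by B -> flip
Dir E: first cell '.' (not opp) -> no flip
Dir SW: first cell 'B' (not opp) -> no flip
Dir S: opp run (4,5), next='.' -> no flip
Dir SE: first cell '.' (not opp) -> no flip

Answer: (3,4)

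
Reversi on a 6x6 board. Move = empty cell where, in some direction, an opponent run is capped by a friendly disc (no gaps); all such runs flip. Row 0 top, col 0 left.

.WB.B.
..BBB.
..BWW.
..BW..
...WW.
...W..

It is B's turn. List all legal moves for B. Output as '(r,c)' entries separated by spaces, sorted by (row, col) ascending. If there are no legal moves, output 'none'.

Answer: (0,0) (2,5) (3,4) (3,5) (5,4) (5,5)

Derivation:
(0,0): flips 1 -> legal
(1,0): no bracket -> illegal
(1,1): no bracket -> illegal
(1,5): no bracket -> illegal
(2,5): flips 2 -> legal
(3,4): flips 3 -> legal
(3,5): flips 1 -> legal
(4,2): no bracket -> illegal
(4,5): no bracket -> illegal
(5,2): no bracket -> illegal
(5,4): flips 1 -> legal
(5,5): flips 2 -> legal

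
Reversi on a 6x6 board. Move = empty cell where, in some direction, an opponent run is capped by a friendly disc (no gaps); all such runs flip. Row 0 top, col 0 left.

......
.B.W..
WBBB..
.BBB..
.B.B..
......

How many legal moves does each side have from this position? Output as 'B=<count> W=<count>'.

-- B to move --
(0,2): no bracket -> illegal
(0,3): flips 1 -> legal
(0,4): flips 1 -> legal
(1,0): no bracket -> illegal
(1,2): no bracket -> illegal
(1,4): no bracket -> illegal
(2,4): no bracket -> illegal
(3,0): no bracket -> illegal
B mobility = 2
-- W to move --
(0,0): no bracket -> illegal
(0,1): no bracket -> illegal
(0,2): flips 1 -> legal
(1,0): no bracket -> illegal
(1,2): no bracket -> illegal
(1,4): no bracket -> illegal
(2,4): flips 3 -> legal
(3,0): no bracket -> illegal
(3,4): no bracket -> illegal
(4,0): flips 2 -> legal
(4,2): flips 1 -> legal
(4,4): no bracket -> illegal
(5,0): no bracket -> illegal
(5,1): no bracket -> illegal
(5,2): no bracket -> illegal
(5,3): flips 3 -> legal
(5,4): no bracket -> illegal
W mobility = 5

Answer: B=2 W=5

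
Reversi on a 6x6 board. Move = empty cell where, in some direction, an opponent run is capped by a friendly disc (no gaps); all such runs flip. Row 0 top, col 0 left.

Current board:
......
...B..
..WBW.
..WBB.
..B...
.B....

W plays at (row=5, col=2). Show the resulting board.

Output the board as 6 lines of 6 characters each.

Answer: ......
...B..
..WBW.
..WBB.
..W...
.BW...

Derivation:
Place W at (5,2); scan 8 dirs for brackets.
Dir NW: first cell '.' (not opp) -> no flip
Dir N: opp run (4,2) capped by W -> flip
Dir NE: first cell '.' (not opp) -> no flip
Dir W: opp run (5,1), next='.' -> no flip
Dir E: first cell '.' (not opp) -> no flip
Dir SW: edge -> no flip
Dir S: edge -> no flip
Dir SE: edge -> no flip
All flips: (4,2)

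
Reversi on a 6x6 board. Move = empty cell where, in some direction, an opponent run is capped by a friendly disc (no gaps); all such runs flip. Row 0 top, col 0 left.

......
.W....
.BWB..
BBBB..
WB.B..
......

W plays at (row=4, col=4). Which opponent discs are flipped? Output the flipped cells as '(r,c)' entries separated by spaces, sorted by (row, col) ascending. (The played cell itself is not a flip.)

Answer: (3,3)

Derivation:
Dir NW: opp run (3,3) capped by W -> flip
Dir N: first cell '.' (not opp) -> no flip
Dir NE: first cell '.' (not opp) -> no flip
Dir W: opp run (4,3), next='.' -> no flip
Dir E: first cell '.' (not opp) -> no flip
Dir SW: first cell '.' (not opp) -> no flip
Dir S: first cell '.' (not opp) -> no flip
Dir SE: first cell '.' (not opp) -> no flip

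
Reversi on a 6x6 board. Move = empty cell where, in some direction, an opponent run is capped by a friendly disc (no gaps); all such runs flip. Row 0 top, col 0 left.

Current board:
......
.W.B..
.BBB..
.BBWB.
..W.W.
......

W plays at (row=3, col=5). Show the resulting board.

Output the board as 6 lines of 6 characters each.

Place W at (3,5); scan 8 dirs for brackets.
Dir NW: first cell '.' (not opp) -> no flip
Dir N: first cell '.' (not opp) -> no flip
Dir NE: edge -> no flip
Dir W: opp run (3,4) capped by W -> flip
Dir E: edge -> no flip
Dir SW: first cell 'W' (not opp) -> no flip
Dir S: first cell '.' (not opp) -> no flip
Dir SE: edge -> no flip
All flips: (3,4)

Answer: ......
.W.B..
.BBB..
.BBWWW
..W.W.
......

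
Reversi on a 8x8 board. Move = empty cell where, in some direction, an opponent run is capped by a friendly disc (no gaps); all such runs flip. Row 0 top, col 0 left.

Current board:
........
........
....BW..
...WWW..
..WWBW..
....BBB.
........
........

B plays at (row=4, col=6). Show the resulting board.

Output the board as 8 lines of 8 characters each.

Answer: ........
........
....BW..
...WWB..
..WWBBB.
....BBB.
........
........

Derivation:
Place B at (4,6); scan 8 dirs for brackets.
Dir NW: opp run (3,5) capped by B -> flip
Dir N: first cell '.' (not opp) -> no flip
Dir NE: first cell '.' (not opp) -> no flip
Dir W: opp run (4,5) capped by B -> flip
Dir E: first cell '.' (not opp) -> no flip
Dir SW: first cell 'B' (not opp) -> no flip
Dir S: first cell 'B' (not opp) -> no flip
Dir SE: first cell '.' (not opp) -> no flip
All flips: (3,5) (4,5)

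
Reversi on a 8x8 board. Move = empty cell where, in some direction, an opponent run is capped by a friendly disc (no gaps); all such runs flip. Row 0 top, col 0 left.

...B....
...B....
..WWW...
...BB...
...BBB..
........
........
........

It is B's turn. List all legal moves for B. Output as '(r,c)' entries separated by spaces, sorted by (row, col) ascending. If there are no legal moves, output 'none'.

Answer: (1,1) (1,2) (1,4) (1,5) (3,1) (3,5)

Derivation:
(1,1): flips 1 -> legal
(1,2): flips 1 -> legal
(1,4): flips 1 -> legal
(1,5): flips 1 -> legal
(2,1): no bracket -> illegal
(2,5): no bracket -> illegal
(3,1): flips 1 -> legal
(3,2): no bracket -> illegal
(3,5): flips 1 -> legal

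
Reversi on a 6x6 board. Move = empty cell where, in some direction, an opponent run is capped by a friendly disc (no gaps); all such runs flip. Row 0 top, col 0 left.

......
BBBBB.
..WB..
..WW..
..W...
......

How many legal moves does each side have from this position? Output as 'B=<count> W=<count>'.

-- B to move --
(2,1): flips 1 -> legal
(2,4): no bracket -> illegal
(3,1): flips 1 -> legal
(3,4): no bracket -> illegal
(4,1): flips 1 -> legal
(4,3): flips 1 -> legal
(4,4): flips 2 -> legal
(5,1): no bracket -> illegal
(5,2): flips 3 -> legal
(5,3): no bracket -> illegal
B mobility = 6
-- W to move --
(0,0): flips 1 -> legal
(0,1): no bracket -> illegal
(0,2): flips 1 -> legal
(0,3): flips 2 -> legal
(0,4): flips 1 -> legal
(0,5): flips 2 -> legal
(1,5): no bracket -> illegal
(2,0): no bracket -> illegal
(2,1): no bracket -> illegal
(2,4): flips 1 -> legal
(2,5): no bracket -> illegal
(3,4): no bracket -> illegal
W mobility = 6

Answer: B=6 W=6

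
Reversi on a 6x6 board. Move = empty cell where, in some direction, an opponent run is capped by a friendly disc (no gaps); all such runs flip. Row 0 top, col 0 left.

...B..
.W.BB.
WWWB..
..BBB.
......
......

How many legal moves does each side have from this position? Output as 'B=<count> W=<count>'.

Answer: B=4 W=5

Derivation:
-- B to move --
(0,0): flips 2 -> legal
(0,1): no bracket -> illegal
(0,2): no bracket -> illegal
(1,0): flips 1 -> legal
(1,2): flips 1 -> legal
(3,0): no bracket -> illegal
(3,1): flips 1 -> legal
B mobility = 4
-- W to move --
(0,2): no bracket -> illegal
(0,4): flips 1 -> legal
(0,5): no bracket -> illegal
(1,2): no bracket -> illegal
(1,5): no bracket -> illegal
(2,4): flips 1 -> legal
(2,5): no bracket -> illegal
(3,1): no bracket -> illegal
(3,5): no bracket -> illegal
(4,1): no bracket -> illegal
(4,2): flips 1 -> legal
(4,3): flips 1 -> legal
(4,4): flips 1 -> legal
(4,5): no bracket -> illegal
W mobility = 5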